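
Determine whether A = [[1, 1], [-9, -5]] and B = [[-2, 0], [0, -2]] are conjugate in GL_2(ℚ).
No.

Both have characteristic polynomial (x + 2)^2, but the minimal polynomial of A is (x + 2)^2 while the minimal polynomial of B is x + 2. The minimal polynomial is a similarity invariant, so A and B are not similar.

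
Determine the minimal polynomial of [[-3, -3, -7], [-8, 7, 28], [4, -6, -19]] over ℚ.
The characteristic polynomial factors as (x + 5)^3. The minimal polynomial is ∏(x - λ)^{k_λ} where k_λ is the size of the largest Jordan block at λ.

For λ = -5: rank(A + 5I) = 1, and the largest Jordan block has size 2 (the smallest k with rank((A + 5I)^k) = rank((A + 5I)^(k+1))).

So m_A(x) = (x + 5)^2.

m_A(x) = (x + 5)^2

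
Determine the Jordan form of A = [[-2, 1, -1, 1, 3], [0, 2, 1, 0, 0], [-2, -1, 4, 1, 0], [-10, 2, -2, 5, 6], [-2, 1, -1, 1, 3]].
The characteristic polynomial is det(xI - A) = x(x - 3)^4, so the eigenvalues are 0 (algebraic multiplicity 1), 3 (algebraic multiplicity 4).

For λ = 0: algebraic multiplicity 1 gives one 1×1 block.

For λ = 3: rank(A - 3I) = 3, rank((A - 3I)^2) = 2, rank((A - 3I)^3) = 1. The eigenspace has dimension 5 - 3 = 2, so there are 2 Jordan blocks; the rank sequence gives block sizes [3, 1].

Assembling the blocks gives the Jordan form J above.

J = [[0, 0, 0, 0, 0], [0, 3, 1, 0, 0], [0, 0, 3, 1, 0], [0, 0, 0, 3, 0], [0, 0, 0, 0, 3]]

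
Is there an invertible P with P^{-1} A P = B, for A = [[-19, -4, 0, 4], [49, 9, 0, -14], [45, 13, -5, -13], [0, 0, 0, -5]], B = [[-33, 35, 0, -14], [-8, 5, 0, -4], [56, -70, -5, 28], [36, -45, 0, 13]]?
No.

Both have characteristic polynomial (x + 5)^4, but the minimal polynomial of A is (x + 5)^3 while the minimal polynomial of B is (x + 5)^2. The minimal polynomial is a similarity invariant, so A and B are not similar.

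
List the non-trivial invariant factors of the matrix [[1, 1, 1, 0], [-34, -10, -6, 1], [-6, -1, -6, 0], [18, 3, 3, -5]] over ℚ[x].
The Jordan structure of A has elementary divisors (x + 5)^3, (x + 5). Arranging the block sizes at each eigenvalue in decreasing order and taking row products gives the invariant factors.

Invariant factors (smallest first, each dividing the next): x + 5, (x + 5)^3.

Check: the last factor (x + 5)^3 is the minimal polynomial, and the product (x + 5)^4 is the characteristic polynomial.

x + 5, (x + 5)^3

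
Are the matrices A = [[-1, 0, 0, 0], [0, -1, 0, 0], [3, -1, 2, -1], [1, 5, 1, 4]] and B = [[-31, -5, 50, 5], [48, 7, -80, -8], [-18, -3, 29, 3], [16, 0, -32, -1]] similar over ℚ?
Yes.

Two matrices over a field are similar if and only if they have the same invariant factors.

Both A and B have characteristic polynomial (x - 3)^2(x + 1)^2 and minimal polynomial (x - 3)^2(x + 1). Computing further, both have invariant factors x + 1, (x - 3)^2(x + 1). Hence A and B are similar.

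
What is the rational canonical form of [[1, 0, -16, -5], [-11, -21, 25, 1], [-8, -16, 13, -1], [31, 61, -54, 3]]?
The invariant factors of A (the non-unit diagonal entries of the Smith normal form of xI - A over ℚ[x]) are (x^2 + 2x + 3)^2, each dividing the next. The characteristic polynomial is their product, (x^2 + 2x + 3)^2.

The rational canonical form is the block-diagonal matrix of companion matrices C(f_i):
R = [[0, 0, 0, -9], [1, 0, 0, -12], [0, 1, 0, -10], [0, 0, 1, -4]].

Note the characteristic polynomial does not split into linear factors over ℚ, so A has no Jordan form over ℚ; the rational canonical form exists over any field.

R = [[0, 0, 0, -9], [1, 0, 0, -12], [0, 1, 0, -10], [0, 0, 1, -4]]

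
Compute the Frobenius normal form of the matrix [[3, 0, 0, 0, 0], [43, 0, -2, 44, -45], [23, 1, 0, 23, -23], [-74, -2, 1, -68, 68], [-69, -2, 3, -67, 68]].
The invariant factors of A (the non-unit diagonal entries of the Smith normal form of xI - A over ℚ[x]) are x - 3, (x - 3)^2(x + 1)(x + 5), each dividing the next. The characteristic polynomial is their product, (x - 3)^3(x + 1)(x + 5).

The rational canonical form is the block-diagonal matrix of companion matrices C(f_i):
R = [[3, 0, 0, 0, 0], [0, 0, 0, 0, -45], [0, 1, 0, 0, -24], [0, 0, 1, 0, 22], [0, 0, 0, 1, 0]].

R = [[3, 0, 0, 0, 0], [0, 0, 0, 0, -45], [0, 1, 0, 0, -24], [0, 0, 1, 0, 22], [0, 0, 0, 1, 0]]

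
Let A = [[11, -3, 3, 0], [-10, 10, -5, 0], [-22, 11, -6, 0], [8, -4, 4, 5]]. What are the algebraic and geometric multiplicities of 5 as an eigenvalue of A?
algebraic multiplicity 4, geometric multiplicity 3

The characteristic polynomial is (x - 5)^4, so the factor x - 5 appears with exponent 4: the algebraic multiplicity is 4.

rank(A - 5I) = 1, so the eigenspace has dimension 4 - 1 = 3: the geometric multiplicity is 3.

Since 3 < 4, A is not diagonalizable.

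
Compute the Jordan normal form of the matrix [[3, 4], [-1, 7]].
J = [[5, 1], [0, 5]]

The characteristic polynomial is det(xI - A) = (x - 5)^2, so the eigenvalues are 5 (algebraic multiplicity 2).

For λ = 5: rank(A - 5I) = 1, rank((A - 5I)^2) = 0. The eigenspace has dimension 2 - 1 = 1, so there is 1 Jordan block; the rank sequence gives block sizes [2].

Assembling the blocks gives the Jordan form J above.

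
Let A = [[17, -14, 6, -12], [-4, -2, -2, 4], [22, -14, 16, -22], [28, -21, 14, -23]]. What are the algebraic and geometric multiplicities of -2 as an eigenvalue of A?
algebraic multiplicity 1, geometric multiplicity 1

The characteristic polynomial is x(x - 5)^2(x + 2), so the factor x + 2 appears with exponent 1: the algebraic multiplicity is 1.

rank(A + 2I) = 3, so the eigenspace has dimension 4 - 3 = 1: the geometric multiplicity is 1.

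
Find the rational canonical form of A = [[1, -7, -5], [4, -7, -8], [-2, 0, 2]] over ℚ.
R = [[0, 0, 0], [1, 0, 1], [0, 1, -4]]

The invariant factors of A (the non-unit diagonal entries of the Smith normal form of xI - A over ℚ[x]) are x(x^2 + 4x - 1), each dividing the next. The characteristic polynomial is their product, x(x^2 + 4x - 1).

The rational canonical form is the block-diagonal matrix of companion matrices C(f_i):
R = [[0, 0, 0], [1, 0, 1], [0, 1, -4]].

Note the characteristic polynomial does not split into linear factors over ℚ, so A has no Jordan form over ℚ; the rational canonical form exists over any field.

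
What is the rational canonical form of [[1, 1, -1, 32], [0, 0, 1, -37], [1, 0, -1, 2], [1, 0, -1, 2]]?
The invariant factors of A (the non-unit diagonal entries of the Smith normal form of xI - A over ℚ[x]) are x(x - 6)(x^2 + 4x - 6), each dividing the next. The characteristic polynomial is their product, x(x - 6)(x^2 + 4x - 6).

The rational canonical form is the block-diagonal matrix of companion matrices C(f_i):
R = [[0, 0, 0, 0], [1, 0, 0, -36], [0, 1, 0, 30], [0, 0, 1, 2]].

Note the characteristic polynomial does not split into linear factors over ℚ, so A has no Jordan form over ℚ; the rational canonical form exists over any field.

R = [[0, 0, 0, 0], [1, 0, 0, -36], [0, 1, 0, 30], [0, 0, 1, 2]]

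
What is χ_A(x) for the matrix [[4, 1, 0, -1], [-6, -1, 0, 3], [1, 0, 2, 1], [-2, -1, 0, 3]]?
χ_A(x) = (x - 2)^4

xI - A = [[x - 4, -1, 0, 1], [6, x + 1, 0, -3], [-1, 0, x - 2, -1], [2, 1, 0, x - 3]].

Expanding det(xI - A) along the first row:
det(xI - A) = + (x - 4)·det([[x + 1, 0, -3], [0, x - 2, -1], [1, 0, x - 3]]) - (-1)·det([[6, 0, -3], [-1, x - 2, -1], [2, 0, x - 3]]) + (0)·det([[6, x + 1, -3], [-1, 0, -1], [2, 1, x - 3]]) - (1)·det([[6, x + 1, 0], [-1, 0, x - 2], [2, 1, 0]]).

Evaluating gives χ_A(x) = x^4 - 8x^3 + 24x^2 - 32x + 16 = (x - 2)^4.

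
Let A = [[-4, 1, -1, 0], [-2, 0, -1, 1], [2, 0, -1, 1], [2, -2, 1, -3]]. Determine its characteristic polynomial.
χ_A(x) = (x + 2)^4

xI - A = [[x + 4, -1, 1, 0], [2, x, 1, -1], [-2, 0, x + 1, -1], [-2, 2, -1, x + 3]].

Expanding det(xI - A) along the first row:
det(xI - A) = + (x + 4)·det([[x, 1, -1], [0, x + 1, -1], [2, -1, x + 3]]) - (-1)·det([[2, 1, -1], [-2, x + 1, -1], [-2, -1, x + 3]]) + (1)·det([[2, x, -1], [-2, 0, -1], [-2, 2, x + 3]]) - (0)·det([[2, x, 1], [-2, 0, x + 1], [-2, 2, -1]]).

Evaluating gives χ_A(x) = x^4 + 8x^3 + 24x^2 + 32x + 16 = (x + 2)^4.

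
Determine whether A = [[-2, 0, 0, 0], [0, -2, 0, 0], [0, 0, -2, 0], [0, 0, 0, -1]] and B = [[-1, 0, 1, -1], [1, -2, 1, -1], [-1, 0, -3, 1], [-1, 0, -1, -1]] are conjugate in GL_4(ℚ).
Yes.

Two matrices over a field are similar if and only if they have the same invariant factors.

Both A and B have characteristic polynomial (x + 1)(x + 2)^3 and minimal polynomial (x + 1)(x + 2). Computing further, both have invariant factors x + 2, x + 2, (x + 1)(x + 2). Hence A and B are similar.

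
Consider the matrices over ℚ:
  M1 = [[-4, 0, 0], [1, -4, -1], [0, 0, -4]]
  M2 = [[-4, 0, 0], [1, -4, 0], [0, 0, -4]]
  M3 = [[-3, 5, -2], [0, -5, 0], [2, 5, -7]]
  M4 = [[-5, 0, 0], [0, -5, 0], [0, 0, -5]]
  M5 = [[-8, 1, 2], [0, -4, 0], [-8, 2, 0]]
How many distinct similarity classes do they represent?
Characteristic polynomials: χ_{M1} = (x + 4)^3, χ_{M2} = (x + 4)^3, χ_{M3} = (x + 5)^3, χ_{M4} = (x + 5)^3, χ_{M5} = (x + 4)^3.

{M1, M2, M5}: invariant factors x + 4, (x + 4)^2.

{M3}: invariant factors x + 5, (x + 5)^2.

{M4}: invariant factors x + 5, x + 5, x + 5.

Matrices are similar if and only if their invariant-factor lists agree; the partition into similarity classes is {M1, M2, M5}, {M3}, {M4}.

3 classes: {M1, M2, M5}, {M3}, {M4}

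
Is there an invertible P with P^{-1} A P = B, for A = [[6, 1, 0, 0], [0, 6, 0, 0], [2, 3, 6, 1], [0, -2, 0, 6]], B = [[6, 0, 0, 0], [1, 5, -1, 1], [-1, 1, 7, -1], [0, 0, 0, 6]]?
Both have characteristic polynomial (x - 6)^4 and minimal polynomial (x - 6)^2. But rank(A - 6I) = 2 for A while rank(B - 6I) = 1 for B, so the number of Jordan blocks at λ = 6 differs. A and B are not similar.

No.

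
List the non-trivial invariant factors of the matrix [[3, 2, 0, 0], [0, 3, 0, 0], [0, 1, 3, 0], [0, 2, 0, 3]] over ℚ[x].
The Jordan structure of A has elementary divisors (x - 3)^2, (x - 3), (x - 3). Arranging the block sizes at each eigenvalue in decreasing order and taking row products gives the invariant factors.

Invariant factors (smallest first, each dividing the next): x - 3, x - 3, (x - 3)^2.

Check: the last factor (x - 3)^2 is the minimal polynomial, and the product (x - 3)^4 is the characteristic polynomial.

x - 3, x - 3, (x - 3)^2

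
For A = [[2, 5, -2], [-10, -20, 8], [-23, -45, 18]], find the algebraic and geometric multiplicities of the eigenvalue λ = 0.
algebraic multiplicity 3, geometric multiplicity 1

The characteristic polynomial is x^3, so the factor x appears with exponent 3: the algebraic multiplicity is 3.

rank(A) = 2, so the eigenspace has dimension 3 - 2 = 1: the geometric multiplicity is 1.

Since 1 < 3, A is not diagonalizable.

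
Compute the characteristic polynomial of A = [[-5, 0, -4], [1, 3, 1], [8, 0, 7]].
xI - A = [[x + 5, 0, 4], [-1, x - 3, -1], [-8, 0, x - 7]].

Expanding det(xI - A) along the first row:
det(xI - A) = + (x + 5)·det([[x - 3, -1], [0, x - 7]]) - (0)·det([[-1, -1], [-8, x - 7]]) + (4)·det([[-1, x - 3], [-8, 0]]).

Evaluating gives χ_A(x) = x^3 - 5x^2 + 3x + 9 = (x - 3)^2(x + 1).

χ_A(x) = (x - 3)^2(x + 1)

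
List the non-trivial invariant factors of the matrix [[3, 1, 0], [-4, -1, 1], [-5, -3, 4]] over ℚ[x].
(x - 2)^3

The Jordan structure of A has elementary divisors (x - 2)^3. Arranging the block sizes at each eigenvalue in decreasing order and taking row products gives the invariant factors.

Invariant factors (smallest first, each dividing the next): (x - 2)^3.

Check: the last factor (x - 2)^3 is the minimal polynomial, and the product (x - 2)^3 is the characteristic polynomial.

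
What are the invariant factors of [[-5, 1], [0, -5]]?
The Jordan structure of A has elementary divisors (x + 5)^2. Arranging the block sizes at each eigenvalue in decreasing order and taking row products gives the invariant factors.

Invariant factors (smallest first, each dividing the next): (x + 5)^2.

Check: the last factor (x + 5)^2 is the minimal polynomial, and the product (x + 5)^2 is the characteristic polynomial.

(x + 5)^2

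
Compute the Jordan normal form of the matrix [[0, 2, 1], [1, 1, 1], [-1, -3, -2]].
J = [[-1, 0, 0], [0, 0, 1], [0, 0, 0]]

The characteristic polynomial is det(xI - A) = x^2(x + 1), so the eigenvalues are -1 (algebraic multiplicity 1), 0 (algebraic multiplicity 2).

For λ = -1: algebraic multiplicity 1 gives one 1×1 block.

For λ = 0: rank(A) = 2, rank(A^2) = 1. The eigenspace has dimension 3 - 2 = 1, so there is 1 Jordan block; the rank sequence gives block sizes [2].

Assembling the blocks gives the Jordan form J above.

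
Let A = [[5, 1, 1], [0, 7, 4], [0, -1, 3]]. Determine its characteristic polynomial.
xI - A = [[x - 5, -1, -1], [0, x - 7, -4], [0, 1, x - 3]].

Expanding det(xI - A) along the first row:
det(xI - A) = + (x - 5)·det([[x - 7, -4], [1, x - 3]]) - (-1)·det([[0, -4], [0, x - 3]]) + (-1)·det([[0, x - 7], [0, 1]]).

Evaluating gives χ_A(x) = x^3 - 15x^2 + 75x - 125 = (x - 5)^3.

χ_A(x) = (x - 5)^3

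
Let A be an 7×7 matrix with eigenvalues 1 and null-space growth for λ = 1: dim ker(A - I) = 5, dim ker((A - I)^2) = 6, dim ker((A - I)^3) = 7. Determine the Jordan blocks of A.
λ = 1: successive nullity increments [5, 1, 1] count blocks of size ≥ k; block sizes are [3, 1, 1, 1, 1].

Jordan blocks: (1, 3), (1, 1), (1, 1), (1, 1), (1, 1)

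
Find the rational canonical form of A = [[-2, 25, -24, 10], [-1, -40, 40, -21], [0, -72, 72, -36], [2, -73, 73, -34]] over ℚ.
R = [[0, 0, 0, -36], [1, 0, 0, -24], [0, 1, 0, -16], [0, 0, 1, -4]]

The invariant factors of A (the non-unit diagonal entries of the Smith normal form of xI - A over ℚ[x]) are (x^2 + 2x + 6)^2, each dividing the next. The characteristic polynomial is their product, (x^2 + 2x + 6)^2.

The rational canonical form is the block-diagonal matrix of companion matrices C(f_i):
R = [[0, 0, 0, -36], [1, 0, 0, -24], [0, 1, 0, -16], [0, 0, 1, -4]].

Note the characteristic polynomial does not split into linear factors over ℚ, so A has no Jordan form over ℚ; the rational canonical form exists over any field.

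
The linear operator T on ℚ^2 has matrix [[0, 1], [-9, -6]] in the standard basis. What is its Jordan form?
J = [[-3, 1], [0, -3]]

The characteristic polynomial is det(xI - A) = (x + 3)^2, so the eigenvalues are -3 (algebraic multiplicity 2).

For λ = -3: rank(A + 3I) = 1, rank((A + 3I)^2) = 0. The eigenspace has dimension 2 - 1 = 1, so there is 1 Jordan block; the rank sequence gives block sizes [2].

Assembling the blocks gives the Jordan form J above.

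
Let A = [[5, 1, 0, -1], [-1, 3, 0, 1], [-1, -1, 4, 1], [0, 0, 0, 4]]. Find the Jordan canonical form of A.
The characteristic polynomial is det(xI - A) = (x - 4)^4, so the eigenvalues are 4 (algebraic multiplicity 4).

For λ = 4: rank(A - 4I) = 1, rank((A - 4I)^2) = 0. The eigenspace has dimension 4 - 1 = 3, so there are 3 Jordan blocks; the rank sequence gives block sizes [2, 1, 1].

Assembling the blocks gives the Jordan form J above.

J = [[4, 1, 0, 0], [0, 4, 0, 0], [0, 0, 4, 0], [0, 0, 0, 4]]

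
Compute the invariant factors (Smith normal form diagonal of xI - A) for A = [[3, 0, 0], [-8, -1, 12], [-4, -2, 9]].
The Jordan structure of A has elementary divisors (x - 3), (x - 3), (x - 5). Arranging the block sizes at each eigenvalue in decreasing order and taking row products gives the invariant factors.

Invariant factors (smallest first, each dividing the next): x - 3, (x - 5)(x - 3).

Check: the last factor (x - 5)(x - 3) is the minimal polynomial, and the product (x - 5)(x - 3)^2 is the characteristic polynomial.

x - 3, (x - 5)(x - 3)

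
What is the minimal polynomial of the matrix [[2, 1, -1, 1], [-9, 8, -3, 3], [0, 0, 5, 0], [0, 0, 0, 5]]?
The characteristic polynomial factors as (x - 5)^4. The minimal polynomial is ∏(x - λ)^{k_λ} where k_λ is the size of the largest Jordan block at λ.

For λ = 5: rank(A - 5I) = 1, and the largest Jordan block has size 2 (the smallest k with rank((A - 5I)^k) = rank((A - 5I)^(k+1))).

So m_A(x) = (x - 5)^2.

m_A(x) = (x - 5)^2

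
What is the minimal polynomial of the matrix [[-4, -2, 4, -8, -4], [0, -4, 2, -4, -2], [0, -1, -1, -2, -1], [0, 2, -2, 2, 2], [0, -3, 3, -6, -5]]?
The characteristic polynomial factors as (x + 2)^4(x + 4). The minimal polynomial is ∏(x - λ)^{k_λ} where k_λ is the size of the largest Jordan block at λ.

For λ = -4: rank(A + 4I) = 4, and the largest Jordan block has size 1 (the smallest k with rank((A + 4I)^k) = rank((A + 4I)^(k+1))).
For λ = -2: rank(A + 2I) = 2, and the largest Jordan block has size 2 (the smallest k with rank((A + 2I)^k) = rank((A + 2I)^(k+1))).

So m_A(x) = (x + 2)^2(x + 4).

m_A(x) = (x + 2)^2(x + 4)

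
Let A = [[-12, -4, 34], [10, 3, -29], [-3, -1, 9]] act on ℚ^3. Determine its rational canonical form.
The invariant factors of A (the non-unit diagonal entries of the Smith normal form of xI - A over ℚ[x]) are x^3 - 4x - 2, each dividing the next. The characteristic polynomial is their product, x^3 - 4x - 2.

The rational canonical form is the block-diagonal matrix of companion matrices C(f_i):
R = [[0, 0, 2], [1, 0, 4], [0, 1, 0]].

Note the characteristic polynomial does not split into linear factors over ℚ, so A has no Jordan form over ℚ; the rational canonical form exists over any field.

R = [[0, 0, 2], [1, 0, 4], [0, 1, 0]]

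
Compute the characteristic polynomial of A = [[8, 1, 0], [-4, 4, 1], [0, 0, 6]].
χ_A(x) = (x - 6)^3

xI - A = [[x - 8, -1, 0], [4, x - 4, -1], [0, 0, x - 6]].

Expanding det(xI - A) along the first row:
det(xI - A) = + (x - 8)·det([[x - 4, -1], [0, x - 6]]) - (-1)·det([[4, -1], [0, x - 6]]) + (0)·det([[4, x - 4], [0, 0]]).

Evaluating gives χ_A(x) = x^3 - 18x^2 + 108x - 216 = (x - 6)^3.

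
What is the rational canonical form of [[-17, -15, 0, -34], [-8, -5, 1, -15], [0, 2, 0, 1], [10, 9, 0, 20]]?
The invariant factors of A (the non-unit diagonal entries of the Smith normal form of xI - A over ℚ[x]) are (x + 1)^2(x^2 - 3), each dividing the next. The characteristic polynomial is their product, (x + 1)^2(x^2 - 3).

The rational canonical form is the block-diagonal matrix of companion matrices C(f_i):
R = [[0, 0, 0, 3], [1, 0, 0, 6], [0, 1, 0, 2], [0, 0, 1, -2]].

Note the characteristic polynomial does not split into linear factors over ℚ, so A has no Jordan form over ℚ; the rational canonical form exists over any field.

R = [[0, 0, 0, 3], [1, 0, 0, 6], [0, 1, 0, 2], [0, 0, 1, -2]]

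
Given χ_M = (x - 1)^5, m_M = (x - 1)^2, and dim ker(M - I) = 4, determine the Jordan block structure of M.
λ = 1: algebraic multiplicity 5 (exponent in χ_M), largest block size 2 (exponent in m_M), 4 blocks (geometric multiplicity). These force block sizes [2, 1, 1, 1].

Jordan blocks: (1, 2), (1, 1), (1, 1), (1, 1)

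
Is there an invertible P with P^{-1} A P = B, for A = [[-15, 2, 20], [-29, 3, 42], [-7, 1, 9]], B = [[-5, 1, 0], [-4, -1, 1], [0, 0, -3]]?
No.

trace(A) = -3 but trace(B) = -9. The trace is a similarity invariant, so A and B are not similar.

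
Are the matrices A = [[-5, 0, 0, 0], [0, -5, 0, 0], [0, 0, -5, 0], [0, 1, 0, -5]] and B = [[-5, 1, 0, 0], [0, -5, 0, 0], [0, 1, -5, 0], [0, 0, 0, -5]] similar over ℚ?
Yes.

Two matrices over a field are similar if and only if they have the same invariant factors.

Both A and B have characteristic polynomial (x + 5)^4 and minimal polynomial (x + 5)^2. Computing further, both have invariant factors x + 5, x + 5, (x + 5)^2. Hence A and B are similar.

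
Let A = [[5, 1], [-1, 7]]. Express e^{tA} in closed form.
e^{tA} = [[(1 - t)*e^{6*t}, t*e^{6*t}], [-t*e^{6*t}, (t + 1)*e^{6*t}]]

A has Jordan form J = [[6, 1], [0, 6]] with A = PJP^{-1}, so e^{tA} = P e^{tJ} P^{-1}.

For a Jordan block J_k(λ), e^{tJ_k(λ)} = e^{λt} · (I + tN + t^2 N^2/2! + ... + t^{k-1} N^{k-1}/(k-1)!) where N is the nilpotent superdiagonal part.

Assembling the blocks and conjugating back gives the entries of e^{tA} as shown above.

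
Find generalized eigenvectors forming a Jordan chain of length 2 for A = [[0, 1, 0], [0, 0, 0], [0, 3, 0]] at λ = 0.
v_1 = [[1, 1, -1]]^T, v_2 = [[1, 0, 3]]^T

We seek v_1 ∈ ker(A^2) \ ker(A), then set v_{i+1} = A v_i.

One such chain is v_1 = [[1, 1, -1]]^T, v_2 = [[1, 0, 3]]^T. Check: A v_2 = [[0, 0, 0]]^T = 0.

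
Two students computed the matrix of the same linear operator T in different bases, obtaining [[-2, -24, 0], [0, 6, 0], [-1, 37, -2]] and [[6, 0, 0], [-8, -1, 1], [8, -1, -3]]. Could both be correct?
Yes.

Two matrices over a field are similar if and only if they have the same invariant factors.

Both A and B have characteristic polynomial (x - 6)(x + 2)^2 and minimal polynomial (x - 6)(x + 2)^2. Computing further, both have invariant factors (x - 6)(x + 2)^2. Hence A and B are similar.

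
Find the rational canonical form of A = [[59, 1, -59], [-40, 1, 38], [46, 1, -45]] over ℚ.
R = [[0, 0, 125], [1, 0, -75], [0, 1, 15]]

The invariant factors of A (the non-unit diagonal entries of the Smith normal form of xI - A over ℚ[x]) are (x - 5)^3, each dividing the next. The characteristic polynomial is their product, (x - 5)^3.

The rational canonical form is the block-diagonal matrix of companion matrices C(f_i):
R = [[0, 0, 125], [1, 0, -75], [0, 1, 15]].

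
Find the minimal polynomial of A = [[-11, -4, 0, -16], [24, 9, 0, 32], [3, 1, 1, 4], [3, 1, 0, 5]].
m_A(x) = (x - 1)^2

The characteristic polynomial factors as (x - 1)^4. The minimal polynomial is ∏(x - λ)^{k_λ} where k_λ is the size of the largest Jordan block at λ.

For λ = 1: rank(A - I) = 1, and the largest Jordan block has size 2 (the smallest k with rank((A - I)^k) = rank((A - I)^(k+1))).

So m_A(x) = (x - 1)^2.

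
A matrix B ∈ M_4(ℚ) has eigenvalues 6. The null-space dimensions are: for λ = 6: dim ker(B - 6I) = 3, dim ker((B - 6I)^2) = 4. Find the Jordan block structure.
Jordan blocks: (6, 2), (6, 1), (6, 1)

λ = 6: successive nullity increments [3, 1] count blocks of size ≥ k; block sizes are [2, 1, 1].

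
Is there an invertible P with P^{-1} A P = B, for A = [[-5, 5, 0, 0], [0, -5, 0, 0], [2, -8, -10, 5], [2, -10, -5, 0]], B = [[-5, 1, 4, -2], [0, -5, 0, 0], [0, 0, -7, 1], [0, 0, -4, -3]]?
Two matrices over a field are similar if and only if they have the same invariant factors.

Both A and B have characteristic polynomial (x + 5)^4 and minimal polynomial (x + 5)^2. Computing further, both have invariant factors (x + 5)^2, (x + 5)^2. Hence A and B are similar.

Yes.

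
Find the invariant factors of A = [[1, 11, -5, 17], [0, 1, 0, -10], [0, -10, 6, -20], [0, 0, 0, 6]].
x - 6, (x - 6)(x - 1)^2

The Jordan structure of A has elementary divisors (x - 1)^2, (x - 6), (x - 6). Arranging the block sizes at each eigenvalue in decreasing order and taking row products gives the invariant factors.

Invariant factors (smallest first, each dividing the next): x - 6, (x - 6)(x - 1)^2.

Check: the last factor (x - 6)(x - 1)^2 is the minimal polynomial, and the product (x - 6)^2(x - 1)^2 is the characteristic polynomial.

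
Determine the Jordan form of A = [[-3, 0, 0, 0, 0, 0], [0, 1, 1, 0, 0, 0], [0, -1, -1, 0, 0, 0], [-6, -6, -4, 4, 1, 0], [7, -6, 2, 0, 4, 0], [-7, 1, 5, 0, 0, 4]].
J = [[-3, 0, 0, 0, 0, 0], [0, 0, 1, 0, 0, 0], [0, 0, 0, 0, 0, 0], [0, 0, 0, 4, 1, 0], [0, 0, 0, 0, 4, 0], [0, 0, 0, 0, 0, 4]]

The characteristic polynomial is det(xI - A) = x^2(x - 4)^3(x + 3), so the eigenvalues are -3 (algebraic multiplicity 1), 0 (algebraic multiplicity 2), 4 (algebraic multiplicity 3).

For λ = -3: algebraic multiplicity 1 gives one 1×1 block.

For λ = 0: rank(A) = 5, rank(A^2) = 4. The eigenspace has dimension 6 - 5 = 1, so there is 1 Jordan block; the rank sequence gives block sizes [2].

For λ = 4: rank(A - 4I) = 4, rank((A - 4I)^2) = 3. The eigenspace has dimension 6 - 4 = 2, so there are 2 Jordan blocks; the rank sequence gives block sizes [2, 1].

Assembling the blocks gives the Jordan form J above.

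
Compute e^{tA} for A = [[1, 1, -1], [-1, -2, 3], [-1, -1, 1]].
A has Jordan form J = [[0, 1, 0], [0, 0, 1], [0, 0, 0]] with A = PJP^{-1}, so e^{tA} = P e^{tJ} P^{-1}.

For a Jordan block J_k(λ), e^{tJ_k(λ)} = e^{λt} · (I + tN + t^2 N^2/2! + ... + t^{k-1} N^{k-1}/(k-1)!) where N is the nilpotent superdiagonal part.

Assembling the blocks and conjugating back gives the entries of e^{tA} as shown above.

e^{tA} = [[t^2/2 + t + 1, t, t*(t/2 - 1)], [t*(-t - 1), 1 - 2*t, t*(3 - t)], [t*(-t - 2)/2, -t, -t^2/2 + t + 1]]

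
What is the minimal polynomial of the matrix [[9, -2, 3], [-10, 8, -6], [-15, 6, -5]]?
The characteristic polynomial factors as (x - 4)^3. The minimal polynomial is ∏(x - λ)^{k_λ} where k_λ is the size of the largest Jordan block at λ.

For λ = 4: rank(A - 4I) = 1, and the largest Jordan block has size 2 (the smallest k with rank((A - 4I)^k) = rank((A - 4I)^(k+1))).

So m_A(x) = (x - 4)^2.

m_A(x) = (x - 4)^2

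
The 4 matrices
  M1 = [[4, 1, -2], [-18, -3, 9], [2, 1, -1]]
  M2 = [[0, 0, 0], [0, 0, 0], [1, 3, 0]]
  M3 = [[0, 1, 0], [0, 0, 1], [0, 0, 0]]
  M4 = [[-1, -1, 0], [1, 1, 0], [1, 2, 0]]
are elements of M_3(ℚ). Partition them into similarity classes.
Characteristic polynomials: χ_{M1} = x^3, χ_{M2} = x^3, χ_{M3} = x^3, χ_{M4} = x^3.

{M1, M3, M4}: invariant factors x^3.

{M2}: invariant factors x, x^2.

Matrices are similar if and only if their invariant-factor lists agree; the partition into similarity classes is {M1, M3, M4}, {M2}.

2 classes: {M1, M3, M4}, {M2}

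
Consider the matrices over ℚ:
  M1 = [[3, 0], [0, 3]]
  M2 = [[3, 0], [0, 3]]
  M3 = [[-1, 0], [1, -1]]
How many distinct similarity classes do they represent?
Characteristic polynomials: χ_{M1} = (x - 3)^2, χ_{M2} = (x - 3)^2, χ_{M3} = (x + 1)^2.

{M1, M2}: invariant factors x - 3, x - 3.

{M3}: invariant factors (x + 1)^2.

Matrices are similar if and only if their invariant-factor lists agree; the partition into similarity classes is {M1, M2}, {M3}.

2 classes: {M1, M2}, {M3}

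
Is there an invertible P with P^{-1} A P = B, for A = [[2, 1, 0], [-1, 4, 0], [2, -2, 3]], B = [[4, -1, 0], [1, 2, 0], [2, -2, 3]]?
Two matrices over a field are similar if and only if they have the same invariant factors.

Both A and B have characteristic polynomial (x - 3)^3 and minimal polynomial (x - 3)^2. Computing further, both have invariant factors x - 3, (x - 3)^2. Hence A and B are similar.

Yes.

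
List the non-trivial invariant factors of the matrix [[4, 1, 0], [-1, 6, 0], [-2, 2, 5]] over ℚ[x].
The Jordan structure of A has elementary divisors (x - 5)^2, (x - 5). Arranging the block sizes at each eigenvalue in decreasing order and taking row products gives the invariant factors.

Invariant factors (smallest first, each dividing the next): x - 5, (x - 5)^2.

Check: the last factor (x - 5)^2 is the minimal polynomial, and the product (x - 5)^3 is the characteristic polynomial.

x - 5, (x - 5)^2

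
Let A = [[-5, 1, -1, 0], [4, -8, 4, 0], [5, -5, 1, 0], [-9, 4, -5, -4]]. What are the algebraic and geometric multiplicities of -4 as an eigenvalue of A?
algebraic multiplicity 4, geometric multiplicity 2

The characteristic polynomial is (x + 4)^4, so the factor x + 4 appears with exponent 4: the algebraic multiplicity is 4.

rank(A + 4I) = 2, so the eigenspace has dimension 4 - 2 = 2: the geometric multiplicity is 2.

Since 2 < 4, A is not diagonalizable.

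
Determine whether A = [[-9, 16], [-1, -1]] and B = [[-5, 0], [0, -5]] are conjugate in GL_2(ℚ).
Both have characteristic polynomial (x + 5)^2, but the minimal polynomial of A is (x + 5)^2 while the minimal polynomial of B is x + 5. The minimal polynomial is a similarity invariant, so A and B are not similar.

No.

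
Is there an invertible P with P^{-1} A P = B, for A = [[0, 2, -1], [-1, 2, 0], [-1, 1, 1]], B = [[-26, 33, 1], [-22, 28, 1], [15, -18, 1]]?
Yes.

Two matrices over a field are similar if and only if they have the same invariant factors.

Both A and B have characteristic polynomial (x - 1)^3 and minimal polynomial (x - 1)^3. Computing further, both have invariant factors (x - 1)^3. Hence A and B are similar.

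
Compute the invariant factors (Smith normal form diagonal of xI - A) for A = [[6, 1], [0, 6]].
The Jordan structure of A has elementary divisors (x - 6)^2. Arranging the block sizes at each eigenvalue in decreasing order and taking row products gives the invariant factors.

Invariant factors (smallest first, each dividing the next): (x - 6)^2.

Check: the last factor (x - 6)^2 is the minimal polynomial, and the product (x - 6)^2 is the characteristic polynomial.

(x - 6)^2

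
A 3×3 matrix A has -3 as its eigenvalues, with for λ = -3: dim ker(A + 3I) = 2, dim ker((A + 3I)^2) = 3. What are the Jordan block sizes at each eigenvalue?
Jordan blocks: (-3, 2), (-3, 1)

λ = -3: successive nullity increments [2, 1] count blocks of size ≥ k; block sizes are [2, 1].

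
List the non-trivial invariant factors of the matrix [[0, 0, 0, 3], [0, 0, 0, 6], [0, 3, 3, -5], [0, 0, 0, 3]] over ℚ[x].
The Jordan structure of A has elementary divisors x, x, (x - 3)^2. Arranging the block sizes at each eigenvalue in decreasing order and taking row products gives the invariant factors.

Invariant factors (smallest first, each dividing the next): x, x(x - 3)^2.

Check: the last factor x(x - 3)^2 is the minimal polynomial, and the product x^2(x - 3)^2 is the characteristic polynomial.

x, x(x - 3)^2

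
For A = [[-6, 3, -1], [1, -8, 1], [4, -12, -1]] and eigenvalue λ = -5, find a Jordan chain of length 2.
We seek v_1 ∈ ker((A + 5I)^2) \ ker(A + 5I), then set v_{i+1} = (A + 5I) v_i.

One such chain is v_1 = [[0, 1, 2]]^T, v_2 = [[1, -1, -4]]^T. Check: (A + 5I) v_2 = [[0, 0, 0]]^T = 0.

v_1 = [[0, 1, 2]]^T, v_2 = [[1, -1, -4]]^T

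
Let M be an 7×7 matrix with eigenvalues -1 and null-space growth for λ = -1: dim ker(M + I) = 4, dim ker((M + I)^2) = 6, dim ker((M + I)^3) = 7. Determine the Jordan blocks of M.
Jordan blocks: (-1, 3), (-1, 2), (-1, 1), (-1, 1)

λ = -1: successive nullity increments [4, 2, 1] count blocks of size ≥ k; block sizes are [3, 2, 1, 1].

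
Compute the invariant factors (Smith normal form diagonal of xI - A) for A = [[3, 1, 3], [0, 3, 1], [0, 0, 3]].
(x - 3)^3

The Jordan structure of A has elementary divisors (x - 3)^3. Arranging the block sizes at each eigenvalue in decreasing order and taking row products gives the invariant factors.

Invariant factors (smallest first, each dividing the next): (x - 3)^3.

Check: the last factor (x - 3)^3 is the minimal polynomial, and the product (x - 3)^3 is the characteristic polynomial.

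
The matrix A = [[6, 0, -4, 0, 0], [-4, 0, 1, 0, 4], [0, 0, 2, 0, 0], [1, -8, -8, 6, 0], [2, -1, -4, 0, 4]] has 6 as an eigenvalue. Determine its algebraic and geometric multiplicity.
algebraic multiplicity 2, geometric multiplicity 1

The characteristic polynomial is (x - 6)^2(x - 2)^3, so the factor x - 6 appears with exponent 2: the algebraic multiplicity is 2.

rank(A - 6I) = 4, so the eigenspace has dimension 5 - 4 = 1: the geometric multiplicity is 1.

Since 1 < 2, A is not diagonalizable.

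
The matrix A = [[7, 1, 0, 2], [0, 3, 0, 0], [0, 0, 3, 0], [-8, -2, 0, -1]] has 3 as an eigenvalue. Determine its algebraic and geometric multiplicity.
The characteristic polynomial is (x - 3)^4, so the factor x - 3 appears with exponent 4: the algebraic multiplicity is 4.

rank(A - 3I) = 1, so the eigenspace has dimension 4 - 1 = 3: the geometric multiplicity is 3.

Since 3 < 4, A is not diagonalizable.

algebraic multiplicity 4, geometric multiplicity 3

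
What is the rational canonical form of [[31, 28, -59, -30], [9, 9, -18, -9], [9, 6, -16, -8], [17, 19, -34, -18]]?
The invariant factors of A (the non-unit diagonal entries of the Smith normal form of xI - A over ℚ[x]) are (x^2 - 3x - 3)^2, each dividing the next. The characteristic polynomial is their product, (x^2 - 3x - 3)^2.

The rational canonical form is the block-diagonal matrix of companion matrices C(f_i):
R = [[0, 0, 0, -9], [1, 0, 0, -18], [0, 1, 0, -3], [0, 0, 1, 6]].

Note the characteristic polynomial does not split into linear factors over ℚ, so A has no Jordan form over ℚ; the rational canonical form exists over any field.

R = [[0, 0, 0, -9], [1, 0, 0, -18], [0, 1, 0, -3], [0, 0, 1, 6]]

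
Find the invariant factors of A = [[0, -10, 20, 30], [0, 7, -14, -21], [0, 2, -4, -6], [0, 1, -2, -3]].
The Jordan structure of A has elementary divisors x^2, x, x. Arranging the block sizes at each eigenvalue in decreasing order and taking row products gives the invariant factors.

Invariant factors (smallest first, each dividing the next): x, x, x^2.

Check: the last factor x^2 is the minimal polynomial, and the product x^4 is the characteristic polynomial.

x, x, x^2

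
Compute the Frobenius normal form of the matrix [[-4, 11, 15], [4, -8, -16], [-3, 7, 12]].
The invariant factors of A (the non-unit diagonal entries of the Smith normal form of xI - A over ℚ[x]) are x^3 + x + 4, each dividing the next. The characteristic polynomial is their product, x^3 + x + 4.

The rational canonical form is the block-diagonal matrix of companion matrices C(f_i):
R = [[0, 0, -4], [1, 0, -1], [0, 1, 0]].

Note the characteristic polynomial does not split into linear factors over ℚ, so A has no Jordan form over ℚ; the rational canonical form exists over any field.

R = [[0, 0, -4], [1, 0, -1], [0, 1, 0]]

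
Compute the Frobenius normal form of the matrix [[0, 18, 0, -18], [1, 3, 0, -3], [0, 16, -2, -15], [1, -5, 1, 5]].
The invariant factors of A (the non-unit diagonal entries of the Smith normal form of xI - A over ℚ[x]) are (x - 6)(x^3 - x - 3), each dividing the next. The characteristic polynomial is their product, (x - 6)(x^3 - x - 3).

The rational canonical form is the block-diagonal matrix of companion matrices C(f_i):
R = [[0, 0, 0, -18], [1, 0, 0, -3], [0, 1, 0, 1], [0, 0, 1, 6]].

Note the characteristic polynomial does not split into linear factors over ℚ, so A has no Jordan form over ℚ; the rational canonical form exists over any field.

R = [[0, 0, 0, -18], [1, 0, 0, -3], [0, 1, 0, 1], [0, 0, 1, 6]]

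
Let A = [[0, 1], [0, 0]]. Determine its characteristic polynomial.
xI - A = [[x, -1], [0, x]].

Expanding det(xI - A) along the first row:
det(xI - A) = + (x)·det([[x]]) - (-1)·det([[0]]).

Evaluating gives χ_A(x) = x^2.

χ_A(x) = x^2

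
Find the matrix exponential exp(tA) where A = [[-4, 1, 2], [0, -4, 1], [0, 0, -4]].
e^{tA} = [[e^{-4*t}, t*e^{-4*t}, t*(t + 4)*e^{-4*t}/2], [0, e^{-4*t}, t*e^{-4*t}], [0, 0, e^{-4*t}]]

A has Jordan form J = [[-4, 1, 0], [0, -4, 1], [0, 0, -4]] with A = PJP^{-1}, so e^{tA} = P e^{tJ} P^{-1}.

For a Jordan block J_k(λ), e^{tJ_k(λ)} = e^{λt} · (I + tN + t^2 N^2/2! + ... + t^{k-1} N^{k-1}/(k-1)!) where N is the nilpotent superdiagonal part.

Assembling the blocks and conjugating back gives the entries of e^{tA} as shown above.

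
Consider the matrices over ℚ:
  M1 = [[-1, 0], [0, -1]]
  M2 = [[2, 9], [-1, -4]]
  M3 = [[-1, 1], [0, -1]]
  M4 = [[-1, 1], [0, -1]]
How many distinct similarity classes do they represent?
Characteristic polynomials: χ_{M1} = (x + 1)^2, χ_{M2} = (x + 1)^2, χ_{M3} = (x + 1)^2, χ_{M4} = (x + 1)^2.

{M1}: invariant factors x + 1, x + 1.

{M2, M3, M4}: invariant factors (x + 1)^2.

Matrices are similar if and only if their invariant-factor lists agree; the partition into similarity classes is {M1}, {M2, M3, M4}.

2 classes: {M1}, {M2, M3, M4}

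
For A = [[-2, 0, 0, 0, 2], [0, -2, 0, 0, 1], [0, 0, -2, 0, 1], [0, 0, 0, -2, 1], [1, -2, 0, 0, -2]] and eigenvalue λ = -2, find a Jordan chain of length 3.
We seek v_1 ∈ ker((A + 2I)^3) \ ker((A + 2I)^2), then set v_{i+1} = (A + 2I) v_i.

One such chain is v_1 = [[-1, -1, 0, 0, 0]]^T, v_2 = [[0, 0, 0, 0, 1]]^T, v_3 = [[2, 1, 1, 1, 0]]^T. Check: (A + 2I) v_3 = [[0, 0, 0, 0, 0]]^T = 0.

v_1 = [[-1, -1, 0, 0, 0]]^T, v_2 = [[0, 0, 0, 0, 1]]^T, v_3 = [[2, 1, 1, 1, 0]]^T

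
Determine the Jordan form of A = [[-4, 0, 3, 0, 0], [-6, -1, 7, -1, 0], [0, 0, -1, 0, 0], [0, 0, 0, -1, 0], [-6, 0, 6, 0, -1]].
J = [[-4, 0, 0, 0, 0], [0, -1, 1, 0, 0], [0, 0, -1, 0, 0], [0, 0, 0, -1, 0], [0, 0, 0, 0, -1]]

The characteristic polynomial is det(xI - A) = (x + 1)^4(x + 4), so the eigenvalues are -4 (algebraic multiplicity 1), -1 (algebraic multiplicity 4).

For λ = -4: algebraic multiplicity 1 gives one 1×1 block.

For λ = -1: rank(A + I) = 2, rank((A + I)^2) = 1. The eigenspace has dimension 5 - 2 = 3, so there are 3 Jordan blocks; the rank sequence gives block sizes [2, 1, 1].

Assembling the blocks gives the Jordan form J above.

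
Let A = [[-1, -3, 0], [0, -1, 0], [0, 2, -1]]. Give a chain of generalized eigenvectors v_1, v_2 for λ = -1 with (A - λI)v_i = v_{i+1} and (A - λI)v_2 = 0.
v_1 = [[-4, 1, 3]]^T, v_2 = [[-3, 0, 2]]^T

We seek v_1 ∈ ker((A + I)^2) \ ker(A + I), then set v_{i+1} = (A + I) v_i.

One such chain is v_1 = [[-4, 1, 3]]^T, v_2 = [[-3, 0, 2]]^T. Check: (A + I) v_2 = [[0, 0, 0]]^T = 0.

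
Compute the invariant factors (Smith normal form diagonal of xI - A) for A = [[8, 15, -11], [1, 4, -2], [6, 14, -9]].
The Jordan structure of A has elementary divisors (x - 1)^3. Arranging the block sizes at each eigenvalue in decreasing order and taking row products gives the invariant factors.

Invariant factors (smallest first, each dividing the next): (x - 1)^3.

Check: the last factor (x - 1)^3 is the minimal polynomial, and the product (x - 1)^3 is the characteristic polynomial.

(x - 1)^3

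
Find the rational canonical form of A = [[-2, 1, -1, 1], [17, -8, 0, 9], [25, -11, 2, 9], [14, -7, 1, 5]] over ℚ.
R = [[0, 0, 0, -6], [1, 0, 0, -14], [0, 1, 0, -4], [0, 0, 1, -3]]

The invariant factors of A (the non-unit diagonal entries of the Smith normal form of xI - A over ℚ[x]) are (x + 3)(x^3 + 4x + 2), each dividing the next. The characteristic polynomial is their product, (x + 3)(x^3 + 4x + 2).

The rational canonical form is the block-diagonal matrix of companion matrices C(f_i):
R = [[0, 0, 0, -6], [1, 0, 0, -14], [0, 1, 0, -4], [0, 0, 1, -3]].

Note the characteristic polynomial does not split into linear factors over ℚ, so A has no Jordan form over ℚ; the rational canonical form exists over any field.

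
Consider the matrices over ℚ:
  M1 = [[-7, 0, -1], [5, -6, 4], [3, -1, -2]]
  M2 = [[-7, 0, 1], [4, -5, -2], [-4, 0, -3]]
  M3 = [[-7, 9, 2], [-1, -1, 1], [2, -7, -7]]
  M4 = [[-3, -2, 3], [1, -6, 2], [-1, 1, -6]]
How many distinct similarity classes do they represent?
2 classes: {M1, M3, M4}, {M2}

Characteristic polynomials: χ_{M1} = (x + 5)^3, χ_{M2} = (x + 5)^3, χ_{M3} = (x + 5)^3, χ_{M4} = (x + 5)^3.

{M1, M3, M4}: invariant factors (x + 5)^3.

{M2}: invariant factors x + 5, (x + 5)^2.

Matrices are similar if and only if their invariant-factor lists agree; the partition into similarity classes is {M1, M3, M4}, {M2}.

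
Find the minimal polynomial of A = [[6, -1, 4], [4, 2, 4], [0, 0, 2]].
m_A(x) = (x - 4)^2(x - 2)

The characteristic polynomial factors as (x - 4)^2(x - 2). The minimal polynomial is ∏(x - λ)^{k_λ} where k_λ is the size of the largest Jordan block at λ.

For λ = 2: rank(A - 2I) = 2, and the largest Jordan block has size 1 (the smallest k with rank((A - 2I)^k) = rank((A - 2I)^(k+1))).
For λ = 4: rank(A - 4I) = 2, and the largest Jordan block has size 2 (the smallest k with rank((A - 4I)^k) = rank((A - 4I)^(k+1))).

So m_A(x) = (x - 4)^2(x - 2).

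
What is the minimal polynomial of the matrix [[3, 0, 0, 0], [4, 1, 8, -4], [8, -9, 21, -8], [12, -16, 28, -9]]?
The characteristic polynomial factors as (x - 5)^2(x - 3)^2. The minimal polynomial is ∏(x - λ)^{k_λ} where k_λ is the size of the largest Jordan block at λ.

For λ = 3: rank(A - 3I) = 2, and the largest Jordan block has size 1 (the smallest k with rank((A - 3I)^k) = rank((A - 3I)^(k+1))).
For λ = 5: rank(A - 5I) = 3, and the largest Jordan block has size 2 (the smallest k with rank((A - 5I)^k) = rank((A - 5I)^(k+1))).

So m_A(x) = (x - 5)^2(x - 3).

m_A(x) = (x - 5)^2(x - 3)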